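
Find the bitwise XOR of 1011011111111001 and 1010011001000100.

XOR: 1 when bits differ
  1011011111111001
^ 1010011001000100
------------------
  0001000110111101
Decimal: 47097 ^ 42564 = 4541



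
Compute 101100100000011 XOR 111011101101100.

XOR: 1 when bits differ
  101100100000011
^ 111011101101100
-----------------
  010111001101111
Decimal: 22787 ^ 30572 = 11887



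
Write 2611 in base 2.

Using repeated division by 2:
2611 ÷ 2 = 1305 remainder 1
1305 ÷ 2 = 652 remainder 1
652 ÷ 2 = 326 remainder 0
326 ÷ 2 = 163 remainder 0
163 ÷ 2 = 81 remainder 1
81 ÷ 2 = 40 remainder 1
40 ÷ 2 = 20 remainder 0
20 ÷ 2 = 10 remainder 0
10 ÷ 2 = 5 remainder 0
5 ÷ 2 = 2 remainder 1
2 ÷ 2 = 1 remainder 0
1 ÷ 2 = 0 remainder 1
Reading remainders bottom to top: 101000110011



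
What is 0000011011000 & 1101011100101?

AND: 1 only when both bits are 1
  0000011011000
& 1101011100101
---------------
  0000011000000
Decimal: 216 & 6885 = 192



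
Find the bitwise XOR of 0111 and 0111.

XOR: 1 when bits differ
  0111
^ 0111
------
  0000
Decimal: 7 ^ 7 = 0



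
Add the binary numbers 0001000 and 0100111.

Add column by column from the right: bit + bit + carry-in; write the sum mod 2, carry 1 when the sum is 2 or 3.
carry:  0000000
        0001000
+       0100111
---------------
       00101111
(the carry out of the leftmost column, 0, becomes the leading bit)
Decimal check:
  0001000 = 8
  0100111 = 32 + 4 + 2 + 1 = 39
  8 + 39 = 47, and 00101111 = 32 + 8 + 4 + 2 + 1 = 47 ✓



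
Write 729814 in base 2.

Using repeated division by 2:
729814 ÷ 2 = 364907 remainder 0
364907 ÷ 2 = 182453 remainder 1
182453 ÷ 2 = 91226 remainder 1
91226 ÷ 2 = 45613 remainder 0
45613 ÷ 2 = 22806 remainder 1
22806 ÷ 2 = 11403 remainder 0
11403 ÷ 2 = 5701 remainder 1
5701 ÷ 2 = 2850 remainder 1
2850 ÷ 2 = 1425 remainder 0
1425 ÷ 2 = 712 remainder 1
712 ÷ 2 = 356 remainder 0
356 ÷ 2 = 178 remainder 0
178 ÷ 2 = 89 remainder 0
89 ÷ 2 = 44 remainder 1
44 ÷ 2 = 22 remainder 0
22 ÷ 2 = 11 remainder 0
11 ÷ 2 = 5 remainder 1
5 ÷ 2 = 2 remainder 1
2 ÷ 2 = 1 remainder 0
1 ÷ 2 = 0 remainder 1
Reading remainders bottom to top: 10110010001011010110



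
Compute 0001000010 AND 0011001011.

AND: 1 only when both bits are 1
  0001000010
& 0011001011
------------
  0001000010
Decimal: 66 & 203 = 66



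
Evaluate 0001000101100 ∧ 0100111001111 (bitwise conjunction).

AND: 1 only when both bits are 1
  0001000101100
& 0100111001111
---------------
  0000000001100
Decimal: 556 & 2511 = 12



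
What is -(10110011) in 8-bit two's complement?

Original (sign bit 1, negative): 10110011
Step 1 - Invert all bits: 01001100
Step 2 - Add 1: 01001101
Verification: 10110011 + 01001101 = 100000000; discarding the end carry (carry out of the top bit) leaves the 8-bit value 00000000, as required for x + (-x)



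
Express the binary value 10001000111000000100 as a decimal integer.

Sum of powers of 2 for each 1-bit:
2^2 + 2^9 + 2^10 + 2^11 + 2^15 + 2^19
= 4 + 512 + 1024 + 2048 + 32768 + 524288
= 560644



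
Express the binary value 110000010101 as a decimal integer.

Sum of powers of 2 for each 1-bit:
2^0 + 2^2 + 2^4 + 2^10 + 2^11
= 1 + 4 + 16 + 1024 + 2048
= 3093



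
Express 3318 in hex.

Using repeated division by 16 (digits 10–15 are A–F):
3318 ÷ 16 = 207 remainder 6
207 ÷ 16 = 12 remainder 15 (F)
12 ÷ 16 = 0 remainder 12 (C)
Reading remainders bottom to top: CF6



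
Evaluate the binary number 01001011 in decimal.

Sum of powers of 2 for each 1-bit:
2^0 + 2^1 + 2^3 + 2^6
= 1 + 2 + 8 + 64
= 75



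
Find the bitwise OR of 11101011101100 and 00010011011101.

OR: 1 when either bit is 1
  11101011101100
| 00010011011101
----------------
  11111011111101
Decimal: 15084 | 1245 = 16125



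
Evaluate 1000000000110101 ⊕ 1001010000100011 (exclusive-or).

XOR: 1 when bits differ
  1000000000110101
^ 1001010000100011
------------------
  0001010000010110
Decimal: 32821 ^ 37923 = 5142



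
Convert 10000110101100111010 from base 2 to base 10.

Sum of powers of 2 for each 1-bit:
2^1 + 2^3 + 2^4 + 2^5 + 2^8 + 2^9 + 2^11 + 2^13 + 2^14 + 2^19
= 2 + 8 + 16 + 32 + 256 + 512 + 2048 + 8192 + 16384 + 524288
= 551738



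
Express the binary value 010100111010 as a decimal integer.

Sum of powers of 2 for each 1-bit:
2^1 + 2^3 + 2^4 + 2^5 + 2^8 + 2^10
= 2 + 8 + 16 + 32 + 256 + 1024
= 1338



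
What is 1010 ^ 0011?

XOR: 1 when bits differ
  1010
^ 0011
------
  1001
Decimal: 10 ^ 3 = 9



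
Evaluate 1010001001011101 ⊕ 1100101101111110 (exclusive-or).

XOR: 1 when bits differ
  1010001001011101
^ 1100101101111110
------------------
  0110100100100011
Decimal: 41565 ^ 52094 = 26915



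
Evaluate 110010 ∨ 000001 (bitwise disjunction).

OR: 1 when either bit is 1
  110010
| 000001
--------
  110011
Decimal: 50 | 1 = 51



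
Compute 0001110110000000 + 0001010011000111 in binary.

Add column by column from the right: bit + bit + carry-in; write the sum mod 2, carry 1 when the sum is 2 or 3.
carry:  0011101100000000
        0001110110000000
+       0001010011000111
------------------------
       00011001001000111
(the carry out of the leftmost column, 0, becomes the leading bit)
Decimal check:
  0001110110000000 = 4096 + 2048 + 1024 + 256 + 128 = 7552
  0001010011000111 = 4096 + 1024 + 128 + 64 + 4 + 2 + 1 = 5319
  7552 + 5319 = 12871, and 00011001001000111 = 8192 + 4096 + 512 + 64 + 4 + 2 + 1 = 12871 ✓



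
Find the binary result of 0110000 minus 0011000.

Method 1 - Direct subtraction (column by column from the right: bit − bit − borrow-in; if negative, add 2 and borrow 1 from the next column):
borrow: 0110000
        0110000
-       0011000
---------------
        0011000

Method 2 - Add two's complement:
Two's complement of 0011000: invert → 1100111, add 1 → 1101000
  0110000
+ 1101000
---------
 10011000  (end carry out of the top bit = 1)
Discarding the end carry: 0011000
Decimal check:
  0110000 = 32 + 16 = 48
  0011000 = 16 + 8 = 24
  48 - 24 = 24, and 0011000 = 16 + 8 = 24 ✓



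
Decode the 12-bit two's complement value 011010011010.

Binary: 011010011010
Sign bit: 0 (non-negative)
Read directly as an unsigned value:
011010011010 = 1024 + 512 + 128 + 16 + 8 + 2 = 1690
Value: 1690



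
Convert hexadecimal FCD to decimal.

Expand by place value (powers of 16):
Digit values: F = 15, C = 12, D = 13
FCD = 15 × 16^2 + 12 × 16^1 + 13 × 16^0
= 15 × 256 + 12 × 16 + 13 × 1
= 3840 + 192 + 13
= 4045



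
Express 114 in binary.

Using repeated division by 2:
114 ÷ 2 = 57 remainder 0
57 ÷ 2 = 28 remainder 1
28 ÷ 2 = 14 remainder 0
14 ÷ 2 = 7 remainder 0
7 ÷ 2 = 3 remainder 1
3 ÷ 2 = 1 remainder 1
1 ÷ 2 = 0 remainder 1
Reading remainders bottom to top: 1110010



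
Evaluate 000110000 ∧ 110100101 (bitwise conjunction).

AND: 1 only when both bits are 1
  000110000
& 110100101
-----------
  000100000
Decimal: 48 & 421 = 32



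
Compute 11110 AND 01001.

AND: 1 only when both bits are 1
  11110
& 01001
-------
  01000
Decimal: 30 & 9 = 8



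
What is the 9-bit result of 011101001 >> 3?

Original: 011101001 (decimal 233)
Shift right by 3 positions
Drop the 3 low bits; fill with zeros on the left
Result: 000011101 (decimal 29)
Equivalent: 233 >> 3 = 233 ÷ 2^3 = 29



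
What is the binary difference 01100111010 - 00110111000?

Method 1 - Direct subtraction (column by column from the right: bit − bit − borrow-in; if negative, add 2 and borrow 1 from the next column):
borrow: 01100000000
        01100111010
-       00110111000
-------------------
        00110000010

Method 2 - Add two's complement:
Two's complement of 00110111000: invert → 11001000111, add 1 → 11001001000
  01100111010
+ 11001001000
-------------
 100110000010  (end carry out of the top bit = 1)
Discarding the end carry: 00110000010
Decimal check:
  01100111010 = 512 + 256 + 32 + 16 + 8 + 2 = 826
  00110111000 = 256 + 128 + 32 + 16 + 8 = 440
  826 - 440 = 386, and 00110000010 = 256 + 128 + 2 = 386 ✓



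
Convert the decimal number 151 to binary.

Using repeated division by 2:
151 ÷ 2 = 75 remainder 1
75 ÷ 2 = 37 remainder 1
37 ÷ 2 = 18 remainder 1
18 ÷ 2 = 9 remainder 0
9 ÷ 2 = 4 remainder 1
4 ÷ 2 = 2 remainder 0
2 ÷ 2 = 1 remainder 0
1 ÷ 2 = 0 remainder 1
Reading remainders bottom to top: 10010111



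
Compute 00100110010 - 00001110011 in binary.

Method 1 - Direct subtraction (column by column from the right: bit − bit − borrow-in; if negative, add 2 and borrow 1 from the next column):
borrow: 00111111110
        00100110010
-       00001110011
-------------------
        00010111111

Method 2 - Add two's complement:
Two's complement of 00001110011: invert → 11110001100, add 1 → 11110001101
  00100110010
+ 11110001101
-------------
 100010111111  (end carry out of the top bit = 1)
Discarding the end carry: 00010111111
Decimal check:
  00100110010 = 256 + 32 + 16 + 2 = 306
  00001110011 = 64 + 32 + 16 + 2 + 1 = 115
  306 - 115 = 191, and 00010111111 = 128 + 32 + 16 + 8 + 4 + 2 + 1 = 191 ✓



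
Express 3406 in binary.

Using repeated division by 2:
3406 ÷ 2 = 1703 remainder 0
1703 ÷ 2 = 851 remainder 1
851 ÷ 2 = 425 remainder 1
425 ÷ 2 = 212 remainder 1
212 ÷ 2 = 106 remainder 0
106 ÷ 2 = 53 remainder 0
53 ÷ 2 = 26 remainder 1
26 ÷ 2 = 13 remainder 0
13 ÷ 2 = 6 remainder 1
6 ÷ 2 = 3 remainder 0
3 ÷ 2 = 1 remainder 1
1 ÷ 2 = 0 remainder 1
Reading remainders bottom to top: 110101001110



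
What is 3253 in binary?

Using repeated division by 2:
3253 ÷ 2 = 1626 remainder 1
1626 ÷ 2 = 813 remainder 0
813 ÷ 2 = 406 remainder 1
406 ÷ 2 = 203 remainder 0
203 ÷ 2 = 101 remainder 1
101 ÷ 2 = 50 remainder 1
50 ÷ 2 = 25 remainder 0
25 ÷ 2 = 12 remainder 1
12 ÷ 2 = 6 remainder 0
6 ÷ 2 = 3 remainder 0
3 ÷ 2 = 1 remainder 1
1 ÷ 2 = 0 remainder 1
Reading remainders bottom to top: 110010110101



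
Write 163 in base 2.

Using repeated division by 2:
163 ÷ 2 = 81 remainder 1
81 ÷ 2 = 40 remainder 1
40 ÷ 2 = 20 remainder 0
20 ÷ 2 = 10 remainder 0
10 ÷ 2 = 5 remainder 0
5 ÷ 2 = 2 remainder 1
2 ÷ 2 = 1 remainder 0
1 ÷ 2 = 0 remainder 1
Reading remainders bottom to top: 10100011



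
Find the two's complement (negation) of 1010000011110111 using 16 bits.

Original (sign bit 1, negative): 1010000011110111
Step 1 - Invert all bits: 0101111100001000
Step 2 - Add 1: 0101111100001001
Verification: 1010000011110111 + 0101111100001001 = 10000000000000000; discarding the end carry (carry out of the top bit) leaves the 16-bit value 0000000000000000, as required for x + (-x)



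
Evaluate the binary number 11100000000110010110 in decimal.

Sum of powers of 2 for each 1-bit:
2^1 + 2^2 + 2^4 + 2^7 + 2^8 + 2^17 + 2^18 + 2^19
= 2 + 4 + 16 + 128 + 256 + 131072 + 262144 + 524288
= 917910



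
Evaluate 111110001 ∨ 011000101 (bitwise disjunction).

OR: 1 when either bit is 1
  111110001
| 011000101
-----------
  111110101
Decimal: 497 | 197 = 501



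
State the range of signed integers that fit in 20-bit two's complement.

For 20-bit two's complement:
Minimum: -2^19 = -524288
Maximum: 2^19 - 1 = 524287



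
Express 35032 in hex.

Using repeated division by 16 (digits 10–15 are A–F):
35032 ÷ 16 = 2189 remainder 8
2189 ÷ 16 = 136 remainder 13 (D)
136 ÷ 16 = 8 remainder 8
8 ÷ 16 = 0 remainder 8
Reading remainders bottom to top: 88D8



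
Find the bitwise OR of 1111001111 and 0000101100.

OR: 1 when either bit is 1
  1111001111
| 0000101100
------------
  1111101111
Decimal: 975 | 44 = 1007



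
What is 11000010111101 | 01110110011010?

OR: 1 when either bit is 1
  11000010111101
| 01110110011010
----------------
  11110110111111
Decimal: 12477 | 7578 = 15807



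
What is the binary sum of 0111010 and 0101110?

Add column by column from the right: bit + bit + carry-in; write the sum mod 2, carry 1 when the sum is 2 or 3.
carry:  1111100
        0111010
+       0101110
---------------
       01101000
(the carry out of the leftmost column, 0, becomes the leading bit)
Decimal check:
  0111010 = 32 + 16 + 8 + 2 = 58
  0101110 = 32 + 8 + 4 + 2 = 46
  58 + 46 = 104, and 01101000 = 64 + 32 + 8 = 104 ✓



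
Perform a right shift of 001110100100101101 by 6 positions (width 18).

Original: 001110100100101101 (decimal 59693)
Shift right by 6 positions
Drop the 6 low bits; fill with zeros on the left
Result: 000000001110100100 (decimal 932)
Equivalent: 59693 >> 6 = 59693 ÷ 2^6 = 932



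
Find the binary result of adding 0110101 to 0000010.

Add column by column from the right: bit + bit + carry-in; write the sum mod 2, carry 1 when the sum is 2 or 3.
carry:  0000000
        0110101
+       0000010
---------------
       00110111
(the carry out of the leftmost column, 0, becomes the leading bit)
Decimal check:
  0110101 = 32 + 16 + 4 + 1 = 53
  0000010 = 2
  53 + 2 = 55, and 00110111 = 32 + 16 + 4 + 2 + 1 = 55 ✓



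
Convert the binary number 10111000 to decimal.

Sum of powers of 2 for each 1-bit:
2^3 + 2^4 + 2^5 + 2^7
= 8 + 16 + 32 + 128
= 184



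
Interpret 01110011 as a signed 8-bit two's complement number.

Binary: 01110011
Sign bit: 0 (non-negative)
Read directly as an unsigned value:
01110011 = 64 + 32 + 16 + 2 + 1 = 115
Value: 115



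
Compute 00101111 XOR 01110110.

XOR: 1 when bits differ
  00101111
^ 01110110
----------
  01011001
Decimal: 47 ^ 118 = 89



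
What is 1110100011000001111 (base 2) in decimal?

Sum of powers of 2 for each 1-bit:
2^0 + 2^1 + 2^2 + 2^3 + 2^9 + 2^10 + 2^14 + 2^16 + 2^17 + 2^18
= 1 + 2 + 4 + 8 + 512 + 1024 + 16384 + 65536 + 131072 + 262144
= 476687



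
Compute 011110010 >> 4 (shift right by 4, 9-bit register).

Original: 011110010 (decimal 242)
Shift right by 4 positions
Drop the 4 low bits; fill with zeros on the left
Result: 000001111 (decimal 15)
Equivalent: 242 >> 4 = 242 ÷ 2^4 = 15



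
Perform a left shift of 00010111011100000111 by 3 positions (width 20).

Original: 00010111011100000111 (decimal 96007)
Shift left by 3 positions
Append 3 zeros on the right
Result: 10111011100000111000 (decimal 768056)
Equivalent: 96007 << 3 = 96007 × 2^3 = 768056



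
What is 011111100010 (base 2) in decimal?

Sum of powers of 2 for each 1-bit:
2^1 + 2^5 + 2^6 + 2^7 + 2^8 + 2^9 + 2^10
= 2 + 32 + 64 + 128 + 256 + 512 + 1024
= 2018



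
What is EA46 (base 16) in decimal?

Expand by place value (powers of 16):
Digit values: E = 14, A = 10
EA46 = 14 × 16^3 + 10 × 16^2 + 4 × 16^1 + 6 × 16^0
= 14 × 4096 + 10 × 256 + 4 × 16 + 6 × 1
= 57344 + 2560 + 64 + 6
= 59974



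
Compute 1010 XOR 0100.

XOR: 1 when bits differ
  1010
^ 0100
------
  1110
Decimal: 10 ^ 4 = 14



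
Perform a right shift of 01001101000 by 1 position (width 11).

Original: 01001101000 (decimal 616)
Shift right by 1 position
Drop the 1 low bit; fill with zero on the left
Result: 00100110100 (decimal 308)
Equivalent: 616 >> 1 = 616 ÷ 2^1 = 308



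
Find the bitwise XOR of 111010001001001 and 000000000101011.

XOR: 1 when bits differ
  111010001001001
^ 000000000101011
-----------------
  111010001100010
Decimal: 29769 ^ 43 = 29794



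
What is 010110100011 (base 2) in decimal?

Sum of powers of 2 for each 1-bit:
2^0 + 2^1 + 2^5 + 2^7 + 2^8 + 2^10
= 1 + 2 + 32 + 128 + 256 + 1024
= 1443



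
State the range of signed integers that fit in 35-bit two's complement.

For 35-bit two's complement:
Minimum: -2^34 = -17179869184
Maximum: 2^34 - 1 = 17179869183



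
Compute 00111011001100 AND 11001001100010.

AND: 1 only when both bits are 1
  00111011001100
& 11001001100010
----------------
  00001001000000
Decimal: 3788 & 12898 = 576



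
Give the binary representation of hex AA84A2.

Convert each hex digit to 4 bits:
  A = 1010
  A = 1010
  8 = 1000
  4 = 0100
  A = 1010
  2 = 0010
Concatenate: 101010101000010010100010



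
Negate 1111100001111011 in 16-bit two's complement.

Original (sign bit 1, negative): 1111100001111011
Step 1 - Invert all bits: 0000011110000100
Step 2 - Add 1: 0000011110000101
Verification: 1111100001111011 + 0000011110000101 = 10000000000000000; discarding the end carry (carry out of the top bit) leaves the 16-bit value 0000000000000000, as required for x + (-x)



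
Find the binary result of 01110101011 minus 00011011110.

Method 1 - Direct subtraction (column by column from the right: bit − bit − borrow-in; if negative, add 2 and borrow 1 from the next column):
borrow: 00110111000
        01110101011
-       00011011110
-------------------
        01011001101

Method 2 - Add two's complement:
Two's complement of 00011011110: invert → 11100100001, add 1 → 11100100010
  01110101011
+ 11100100010
-------------
 101011001101  (end carry out of the top bit = 1)
Discarding the end carry: 01011001101
Decimal check:
  01110101011 = 512 + 256 + 128 + 32 + 8 + 2 + 1 = 939
  00011011110 = 128 + 64 + 16 + 8 + 4 + 2 = 222
  939 - 222 = 717, and 01011001101 = 512 + 128 + 64 + 8 + 4 + 1 = 717 ✓



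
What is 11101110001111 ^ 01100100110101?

XOR: 1 when bits differ
  11101110001111
^ 01100100110101
----------------
  10001010111010
Decimal: 15247 ^ 6453 = 8890



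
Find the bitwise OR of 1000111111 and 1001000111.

OR: 1 when either bit is 1
  1000111111
| 1001000111
------------
  1001111111
Decimal: 575 | 583 = 639



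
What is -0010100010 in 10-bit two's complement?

Original: 0010100010
Step 1 - Invert all bits: 1101011101
Step 2 - Add 1: 1101011110
Verification: 0010100010 + 1101011110 = 10000000000; discarding the end carry (carry out of the top bit) leaves the 10-bit value 0000000000, as required for x + (-x)



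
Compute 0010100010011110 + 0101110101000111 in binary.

Add column by column from the right: bit + bit + carry-in; write the sum mod 2, carry 1 when the sum is 2 or 3.
carry:  1111000000111100
        0010100010011110
+       0101110101000111
------------------------
       01000010111100101
(the carry out of the leftmost column, 0, becomes the leading bit)
Decimal check:
  0010100010011110 = 8192 + 2048 + 128 + 16 + 8 + 4 + 2 = 10398
  0101110101000111 = 16384 + 4096 + 2048 + 1024 + 256 + 64 + 4 + 2 + 1 = 23879
  10398 + 23879 = 34277, and 01000010111100101 = 32768 + 1024 + 256 + 128 + 64 + 32 + 4 + 1 = 34277 ✓



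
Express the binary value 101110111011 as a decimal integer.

Sum of powers of 2 for each 1-bit:
2^0 + 2^1 + 2^3 + 2^4 + 2^5 + 2^7 + 2^8 + 2^9 + 2^11
= 1 + 2 + 8 + 16 + 32 + 128 + 256 + 512 + 2048
= 3003



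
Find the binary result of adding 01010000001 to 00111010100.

Add column by column from the right: bit + bit + carry-in; write the sum mod 2, carry 1 when the sum is 2 or 3.
carry:  11100000000
        01010000001
+       00111010100
-------------------
       010001010101
(the carry out of the leftmost column, 0, becomes the leading bit)
Decimal check:
  01010000001 = 512 + 128 + 1 = 641
  00111010100 = 256 + 128 + 64 + 16 + 4 = 468
  641 + 468 = 1109, and 010001010101 = 1024 + 64 + 16 + 4 + 1 = 1109 ✓



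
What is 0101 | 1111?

OR: 1 when either bit is 1
  0101
| 1111
------
  1111
Decimal: 5 | 15 = 15



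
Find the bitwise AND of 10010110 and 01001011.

AND: 1 only when both bits are 1
  10010110
& 01001011
----------
  00000010
Decimal: 150 & 75 = 2



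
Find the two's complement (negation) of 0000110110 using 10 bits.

Original: 0000110110
Step 1 - Invert all bits: 1111001001
Step 2 - Add 1: 1111001010
Verification: 0000110110 + 1111001010 = 10000000000; discarding the end carry (carry out of the top bit) leaves the 10-bit value 0000000000, as required for x + (-x)



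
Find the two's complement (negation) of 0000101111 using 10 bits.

Original: 0000101111
Step 1 - Invert all bits: 1111010000
Step 2 - Add 1: 1111010001
Verification: 0000101111 + 1111010001 = 10000000000; discarding the end carry (carry out of the top bit) leaves the 10-bit value 0000000000, as required for x + (-x)



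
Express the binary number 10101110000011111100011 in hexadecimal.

Group into 4-bit nibbles from right:
  0101 = 5
  0111 = 7
  0000 = 0
  0111 = 7
  1110 = E
  0011 = 3
Result: 5707E3



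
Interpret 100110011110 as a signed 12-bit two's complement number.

Binary: 100110011110
Sign bit: 1 (negative)
Invert: 011001100001
Add 1:  011001100010
Magnitude: 011001100010 = 1024 + 512 + 64 + 32 + 2 = 1634
Value: -1634



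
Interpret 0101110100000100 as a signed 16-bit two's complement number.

Binary: 0101110100000100
Sign bit: 0 (non-negative)
Read directly as an unsigned value:
0101110100000100 = 16384 + 4096 + 2048 + 1024 + 256 + 4 = 23812
Value: 23812



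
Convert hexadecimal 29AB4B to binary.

Convert each hex digit to 4 bits:
  2 = 0010
  9 = 1001
  A = 1010
  B = 1011
  4 = 0100
  B = 1011
Concatenate: 001010011010101101001011



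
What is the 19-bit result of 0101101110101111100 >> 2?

Original: 0101101110101111100 (decimal 187772)
Shift right by 2 positions
Drop the 2 low bits; fill with zeros on the left
Result: 0001011011101011111 (decimal 46943)
Equivalent: 187772 >> 2 = 187772 ÷ 2^2 = 46943



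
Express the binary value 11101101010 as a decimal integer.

Sum of powers of 2 for each 1-bit:
2^1 + 2^3 + 2^5 + 2^6 + 2^8 + 2^9 + 2^10
= 2 + 8 + 32 + 64 + 256 + 512 + 1024
= 1898



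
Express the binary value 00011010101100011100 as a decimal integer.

Sum of powers of 2 for each 1-bit:
2^2 + 2^3 + 2^4 + 2^8 + 2^9 + 2^11 + 2^13 + 2^15 + 2^16
= 4 + 8 + 16 + 256 + 512 + 2048 + 8192 + 32768 + 65536
= 109340



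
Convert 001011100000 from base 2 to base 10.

Sum of powers of 2 for each 1-bit:
2^5 + 2^6 + 2^7 + 2^9
= 32 + 64 + 128 + 512
= 736



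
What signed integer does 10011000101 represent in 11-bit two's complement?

Binary: 10011000101
Sign bit: 1 (negative)
Invert: 01100111010
Add 1:  01100111011
Magnitude: 01100111011 = 512 + 256 + 32 + 16 + 8 + 2 + 1 = 827
Value: -827



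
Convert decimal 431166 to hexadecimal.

Using repeated division by 16 (digits 10–15 are A–F):
431166 ÷ 16 = 26947 remainder 14 (E)
26947 ÷ 16 = 1684 remainder 3
1684 ÷ 16 = 105 remainder 4
105 ÷ 16 = 6 remainder 9
6 ÷ 16 = 0 remainder 6
Reading remainders bottom to top: 6943E



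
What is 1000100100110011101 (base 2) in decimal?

Sum of powers of 2 for each 1-bit:
2^0 + 2^2 + 2^3 + 2^4 + 2^7 + 2^8 + 2^11 + 2^14 + 2^18
= 1 + 4 + 8 + 16 + 128 + 256 + 2048 + 16384 + 262144
= 280989



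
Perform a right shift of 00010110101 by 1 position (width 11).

Original: 00010110101 (decimal 181)
Shift right by 1 position
Drop the 1 low bit; fill with zero on the left
Result: 00001011010 (decimal 90)
Equivalent: 181 >> 1 = 181 ÷ 2^1 = 90



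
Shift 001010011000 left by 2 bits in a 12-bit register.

Original: 001010011000 (decimal 664)
Shift left by 2 positions
Append 2 zeros on the right
Result: 101001100000 (decimal 2656)
Equivalent: 664 << 2 = 664 × 2^2 = 2656



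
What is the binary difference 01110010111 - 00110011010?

Method 1 - Direct subtraction (column by column from the right: bit − bit − borrow-in; if negative, add 2 and borrow 1 from the next column):
borrow: 01111110000
        01110010111
-       00110011010
-------------------
        00111111101

Method 2 - Add two's complement:
Two's complement of 00110011010: invert → 11001100101, add 1 → 11001100110
  01110010111
+ 11001100110
-------------
 100111111101  (end carry out of the top bit = 1)
Discarding the end carry: 00111111101
Decimal check:
  01110010111 = 512 + 256 + 128 + 16 + 4 + 2 + 1 = 919
  00110011010 = 256 + 128 + 16 + 8 + 2 = 410
  919 - 410 = 509, and 00111111101 = 256 + 128 + 64 + 32 + 16 + 8 + 4 + 1 = 509 ✓



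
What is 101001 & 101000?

AND: 1 only when both bits are 1
  101001
& 101000
--------
  101000
Decimal: 41 & 40 = 40



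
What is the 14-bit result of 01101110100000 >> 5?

Original: 01101110100000 (decimal 7072)
Shift right by 5 positions
Drop the 5 low bits; fill with zeros on the left
Result: 00000011011101 (decimal 221)
Equivalent: 7072 >> 5 = 7072 ÷ 2^5 = 221



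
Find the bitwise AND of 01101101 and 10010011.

AND: 1 only when both bits are 1
  01101101
& 10010011
----------
  00000001
Decimal: 109 & 147 = 1



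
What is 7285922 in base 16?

Using repeated division by 16 (digits 10–15 are A–F):
7285922 ÷ 16 = 455370 remainder 2
455370 ÷ 16 = 28460 remainder 10 (A)
28460 ÷ 16 = 1778 remainder 12 (C)
1778 ÷ 16 = 111 remainder 2
111 ÷ 16 = 6 remainder 15 (F)
6 ÷ 16 = 0 remainder 6
Reading remainders bottom to top: 6F2CA2



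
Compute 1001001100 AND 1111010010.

AND: 1 only when both bits are 1
  1001001100
& 1111010010
------------
  1001000000
Decimal: 588 & 978 = 576



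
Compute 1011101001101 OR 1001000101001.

OR: 1 when either bit is 1
  1011101001101
| 1001000101001
---------------
  1011101101101
Decimal: 5965 | 4649 = 5997



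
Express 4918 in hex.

Using repeated division by 16 (digits 10–15 are A–F):
4918 ÷ 16 = 307 remainder 6
307 ÷ 16 = 19 remainder 3
19 ÷ 16 = 1 remainder 3
1 ÷ 16 = 0 remainder 1
Reading remainders bottom to top: 1336



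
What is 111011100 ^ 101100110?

XOR: 1 when bits differ
  111011100
^ 101100110
-----------
  010111010
Decimal: 476 ^ 358 = 186



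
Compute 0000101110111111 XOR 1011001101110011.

XOR: 1 when bits differ
  0000101110111111
^ 1011001101110011
------------------
  1011100011001100
Decimal: 3007 ^ 45939 = 47308



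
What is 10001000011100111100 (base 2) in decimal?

Sum of powers of 2 for each 1-bit:
2^2 + 2^3 + 2^4 + 2^5 + 2^8 + 2^9 + 2^10 + 2^15 + 2^19
= 4 + 8 + 16 + 32 + 256 + 512 + 1024 + 32768 + 524288
= 558908



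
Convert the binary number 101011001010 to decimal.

Sum of powers of 2 for each 1-bit:
2^1 + 2^3 + 2^6 + 2^7 + 2^9 + 2^11
= 2 + 8 + 64 + 128 + 512 + 2048
= 2762



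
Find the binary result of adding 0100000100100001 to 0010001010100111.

Add column by column from the right: bit + bit + carry-in; write the sum mod 2, carry 1 when the sum is 2 or 3.
carry:  0000000001001110
        0100000100100001
+       0010001010100111
------------------------
       00110001111001000
(the carry out of the leftmost column, 0, becomes the leading bit)
Decimal check:
  0100000100100001 = 16384 + 256 + 32 + 1 = 16673
  0010001010100111 = 8192 + 512 + 128 + 32 + 4 + 2 + 1 = 8871
  16673 + 8871 = 25544, and 00110001111001000 = 16384 + 8192 + 512 + 256 + 128 + 64 + 8 = 25544 ✓



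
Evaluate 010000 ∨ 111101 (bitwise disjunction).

OR: 1 when either bit is 1
  010000
| 111101
--------
  111101
Decimal: 16 | 61 = 61



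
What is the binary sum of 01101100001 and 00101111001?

Add column by column from the right: bit + bit + carry-in; write the sum mod 2, carry 1 when the sum is 2 or 3.
carry:  11011000010
        01101100001
+       00101111001
-------------------
       010011011010
(the carry out of the leftmost column, 0, becomes the leading bit)
Decimal check:
  01101100001 = 512 + 256 + 64 + 32 + 1 = 865
  00101111001 = 256 + 64 + 32 + 16 + 8 + 1 = 377
  865 + 377 = 1242, and 010011011010 = 1024 + 128 + 64 + 16 + 8 + 2 = 1242 ✓



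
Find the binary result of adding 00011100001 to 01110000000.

Add column by column from the right: bit + bit + carry-in; write the sum mod 2, carry 1 when the sum is 2 or 3.
carry:  11100000000
        00011100001
+       01110000000
-------------------
       010001100001
(the carry out of the leftmost column, 0, becomes the leading bit)
Decimal check:
  00011100001 = 128 + 64 + 32 + 1 = 225
  01110000000 = 512 + 256 + 128 = 896
  225 + 896 = 1121, and 010001100001 = 1024 + 64 + 32 + 1 = 1121 ✓



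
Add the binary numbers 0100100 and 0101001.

Add column by column from the right: bit + bit + carry-in; write the sum mod 2, carry 1 when the sum is 2 or 3.
carry:  1000000
        0100100
+       0101001
---------------
       01001101
(the carry out of the leftmost column, 0, becomes the leading bit)
Decimal check:
  0100100 = 32 + 4 = 36
  0101001 = 32 + 8 + 1 = 41
  36 + 41 = 77, and 01001101 = 64 + 8 + 4 + 1 = 77 ✓



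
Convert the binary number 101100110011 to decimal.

Sum of powers of 2 for each 1-bit:
2^0 + 2^1 + 2^4 + 2^5 + 2^8 + 2^9 + 2^11
= 1 + 2 + 16 + 32 + 256 + 512 + 2048
= 2867



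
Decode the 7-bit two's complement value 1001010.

Binary: 1001010
Sign bit: 1 (negative)
Invert: 0110101
Add 1:  0110110
Magnitude: 0110110 = 32 + 16 + 4 + 2 = 54
Value: -54



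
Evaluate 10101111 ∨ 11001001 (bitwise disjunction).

OR: 1 when either bit is 1
  10101111
| 11001001
----------
  11101111
Decimal: 175 | 201 = 239



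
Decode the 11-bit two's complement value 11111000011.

Binary: 11111000011
Sign bit: 1 (negative)
Invert: 00000111100
Add 1:  00000111101
Magnitude: 00000111101 = 32 + 16 + 8 + 4 + 1 = 61
Value: -61



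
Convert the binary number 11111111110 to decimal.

Sum of powers of 2 for each 1-bit:
2^1 + 2^2 + 2^3 + 2^4 + 2^5 + 2^6 + 2^7 + 2^8 + 2^9 + 2^10
= 2 + 4 + 8 + 16 + 32 + 64 + 128 + 256 + 512 + 1024
= 2046



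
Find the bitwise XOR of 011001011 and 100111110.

XOR: 1 when bits differ
  011001011
^ 100111110
-----------
  111110101
Decimal: 203 ^ 318 = 501



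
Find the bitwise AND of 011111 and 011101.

AND: 1 only when both bits are 1
  011111
& 011101
--------
  011101
Decimal: 31 & 29 = 29



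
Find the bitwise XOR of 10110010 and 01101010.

XOR: 1 when bits differ
  10110010
^ 01101010
----------
  11011000
Decimal: 178 ^ 106 = 216



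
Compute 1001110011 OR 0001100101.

OR: 1 when either bit is 1
  1001110011
| 0001100101
------------
  1001110111
Decimal: 627 | 101 = 631



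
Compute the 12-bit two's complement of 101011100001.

Original (sign bit 1, negative): 101011100001
Step 1 - Invert all bits: 010100011110
Step 2 - Add 1: 010100011111
Verification: 101011100001 + 010100011111 = 1000000000000; discarding the end carry (carry out of the top bit) leaves the 12-bit value 000000000000, as required for x + (-x)



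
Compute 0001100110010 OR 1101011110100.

OR: 1 when either bit is 1
  0001100110010
| 1101011110100
---------------
  1101111110110
Decimal: 818 | 6900 = 7158



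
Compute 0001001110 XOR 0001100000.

XOR: 1 when bits differ
  0001001110
^ 0001100000
------------
  0000101110
Decimal: 78 ^ 96 = 46



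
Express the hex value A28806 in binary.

Convert each hex digit to 4 bits:
  A = 1010
  2 = 0010
  8 = 1000
  8 = 1000
  0 = 0000
  6 = 0110
Concatenate: 101000101000100000000110



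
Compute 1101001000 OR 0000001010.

OR: 1 when either bit is 1
  1101001000
| 0000001010
------------
  1101001010
Decimal: 840 | 10 = 842



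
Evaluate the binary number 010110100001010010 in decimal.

Sum of powers of 2 for each 1-bit:
2^1 + 2^4 + 2^6 + 2^11 + 2^13 + 2^14 + 2^16
= 2 + 16 + 64 + 2048 + 8192 + 16384 + 65536
= 92242



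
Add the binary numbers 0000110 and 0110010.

Add column by column from the right: bit + bit + carry-in; write the sum mod 2, carry 1 when the sum is 2 or 3.
carry:  0001100
        0000110
+       0110010
---------------
       00111000
(the carry out of the leftmost column, 0, becomes the leading bit)
Decimal check:
  0000110 = 4 + 2 = 6
  0110010 = 32 + 16 + 2 = 50
  6 + 50 = 56, and 00111000 = 32 + 16 + 8 = 56 ✓



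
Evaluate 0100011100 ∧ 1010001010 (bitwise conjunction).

AND: 1 only when both bits are 1
  0100011100
& 1010001010
------------
  0000001000
Decimal: 284 & 650 = 8



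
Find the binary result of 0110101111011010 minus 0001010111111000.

Method 1 - Direct subtraction (column by column from the right: bit − bit − borrow-in; if negative, add 2 and borrow 1 from the next column):
borrow: 0010101111000000
        0110101111011010
-       0001010111111000
------------------------
        0101010111100010

Method 2 - Add two's complement:
Two's complement of 0001010111111000: invert → 1110101000000111, add 1 → 1110101000001000
  0110101111011010
+ 1110101000001000
------------------
 10101010111100010  (end carry out of the top bit = 1)
Discarding the end carry: 0101010111100010
Decimal check:
  0110101111011010 = 16384 + 8192 + 2048 + 512 + 256 + 128 + 64 + 16 + 8 + 2 = 27610
  0001010111111000 = 4096 + 1024 + 256 + 128 + 64 + 32 + 16 + 8 = 5624
  27610 - 5624 = 21986, and 0101010111100010 = 16384 + 4096 + 1024 + 256 + 128 + 64 + 32 + 2 = 21986 ✓



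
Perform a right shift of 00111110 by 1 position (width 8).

Original: 00111110 (decimal 62)
Shift right by 1 position
Drop the 1 low bit; fill with zero on the left
Result: 00011111 (decimal 31)
Equivalent: 62 >> 1 = 62 ÷ 2^1 = 31



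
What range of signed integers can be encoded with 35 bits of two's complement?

For 35-bit two's complement:
Minimum: -2^34 = -17179869184
Maximum: 2^34 - 1 = 17179869183



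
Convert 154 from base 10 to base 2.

Using repeated division by 2:
154 ÷ 2 = 77 remainder 0
77 ÷ 2 = 38 remainder 1
38 ÷ 2 = 19 remainder 0
19 ÷ 2 = 9 remainder 1
9 ÷ 2 = 4 remainder 1
4 ÷ 2 = 2 remainder 0
2 ÷ 2 = 1 remainder 0
1 ÷ 2 = 0 remainder 1
Reading remainders bottom to top: 10011010



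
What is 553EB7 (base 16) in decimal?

Expand by place value (powers of 16):
Digit values: E = 14, B = 11
553EB7 = 5 × 16^5 + 5 × 16^4 + 3 × 16^3 + 14 × 16^2 + 11 × 16^1 + 7 × 16^0
= 5 × 1048576 + 5 × 65536 + 3 × 4096 + 14 × 256 + 11 × 16 + 7 × 1
= 5242880 + 327680 + 12288 + 3584 + 176 + 7
= 5586615



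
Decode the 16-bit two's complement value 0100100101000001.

Binary: 0100100101000001
Sign bit: 0 (non-negative)
Read directly as an unsigned value:
0100100101000001 = 16384 + 2048 + 256 + 64 + 1 = 18753
Value: 18753



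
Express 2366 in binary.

Using repeated division by 2:
2366 ÷ 2 = 1183 remainder 0
1183 ÷ 2 = 591 remainder 1
591 ÷ 2 = 295 remainder 1
295 ÷ 2 = 147 remainder 1
147 ÷ 2 = 73 remainder 1
73 ÷ 2 = 36 remainder 1
36 ÷ 2 = 18 remainder 0
18 ÷ 2 = 9 remainder 0
9 ÷ 2 = 4 remainder 1
4 ÷ 2 = 2 remainder 0
2 ÷ 2 = 1 remainder 0
1 ÷ 2 = 0 remainder 1
Reading remainders bottom to top: 100100111110



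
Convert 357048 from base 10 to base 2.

Using repeated division by 2:
357048 ÷ 2 = 178524 remainder 0
178524 ÷ 2 = 89262 remainder 0
89262 ÷ 2 = 44631 remainder 0
44631 ÷ 2 = 22315 remainder 1
22315 ÷ 2 = 11157 remainder 1
11157 ÷ 2 = 5578 remainder 1
5578 ÷ 2 = 2789 remainder 0
2789 ÷ 2 = 1394 remainder 1
1394 ÷ 2 = 697 remainder 0
697 ÷ 2 = 348 remainder 1
348 ÷ 2 = 174 remainder 0
174 ÷ 2 = 87 remainder 0
87 ÷ 2 = 43 remainder 1
43 ÷ 2 = 21 remainder 1
21 ÷ 2 = 10 remainder 1
10 ÷ 2 = 5 remainder 0
5 ÷ 2 = 2 remainder 1
2 ÷ 2 = 1 remainder 0
1 ÷ 2 = 0 remainder 1
Reading remainders bottom to top: 1010111001010111000



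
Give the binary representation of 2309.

Using repeated division by 2:
2309 ÷ 2 = 1154 remainder 1
1154 ÷ 2 = 577 remainder 0
577 ÷ 2 = 288 remainder 1
288 ÷ 2 = 144 remainder 0
144 ÷ 2 = 72 remainder 0
72 ÷ 2 = 36 remainder 0
36 ÷ 2 = 18 remainder 0
18 ÷ 2 = 9 remainder 0
9 ÷ 2 = 4 remainder 1
4 ÷ 2 = 2 remainder 0
2 ÷ 2 = 1 remainder 0
1 ÷ 2 = 0 remainder 1
Reading remainders bottom to top: 100100000101



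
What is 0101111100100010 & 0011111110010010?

AND: 1 only when both bits are 1
  0101111100100010
& 0011111110010010
------------------
  0001111100000010
Decimal: 24354 & 16274 = 7938



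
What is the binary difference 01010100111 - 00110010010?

Method 1 - Direct subtraction (column by column from the right: bit − bit − borrow-in; if negative, add 2 and borrow 1 from the next column):
borrow: 01000100000
        01010100111
-       00110010010
-------------------
        00100010101

Method 2 - Add two's complement:
Two's complement of 00110010010: invert → 11001101101, add 1 → 11001101110
  01010100111
+ 11001101110
-------------
 100100010101  (end carry out of the top bit = 1)
Discarding the end carry: 00100010101
Decimal check:
  01010100111 = 512 + 128 + 32 + 4 + 2 + 1 = 679
  00110010010 = 256 + 128 + 16 + 2 = 402
  679 - 402 = 277, and 00100010101 = 256 + 16 + 4 + 1 = 277 ✓



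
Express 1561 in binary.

Using repeated division by 2:
1561 ÷ 2 = 780 remainder 1
780 ÷ 2 = 390 remainder 0
390 ÷ 2 = 195 remainder 0
195 ÷ 2 = 97 remainder 1
97 ÷ 2 = 48 remainder 1
48 ÷ 2 = 24 remainder 0
24 ÷ 2 = 12 remainder 0
12 ÷ 2 = 6 remainder 0
6 ÷ 2 = 3 remainder 0
3 ÷ 2 = 1 remainder 1
1 ÷ 2 = 0 remainder 1
Reading remainders bottom to top: 11000011001



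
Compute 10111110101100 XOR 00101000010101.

XOR: 1 when bits differ
  10111110101100
^ 00101000010101
----------------
  10010110111001
Decimal: 12204 ^ 2581 = 9657



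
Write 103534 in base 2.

Using repeated division by 2:
103534 ÷ 2 = 51767 remainder 0
51767 ÷ 2 = 25883 remainder 1
25883 ÷ 2 = 12941 remainder 1
12941 ÷ 2 = 6470 remainder 1
6470 ÷ 2 = 3235 remainder 0
3235 ÷ 2 = 1617 remainder 1
1617 ÷ 2 = 808 remainder 1
808 ÷ 2 = 404 remainder 0
404 ÷ 2 = 202 remainder 0
202 ÷ 2 = 101 remainder 0
101 ÷ 2 = 50 remainder 1
50 ÷ 2 = 25 remainder 0
25 ÷ 2 = 12 remainder 1
12 ÷ 2 = 6 remainder 0
6 ÷ 2 = 3 remainder 0
3 ÷ 2 = 1 remainder 1
1 ÷ 2 = 0 remainder 1
Reading remainders bottom to top: 11001010001101110



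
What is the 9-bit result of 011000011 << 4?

Original: 011000011 (decimal 195)
Shift left by 4 positions
Append 4 zeros on the right and drop the 4 high bits that overflow the 9-bit width
Result: 000110000 (decimal 48)
Equivalent: 195 << 4 = 195 × 2^4 = 3120, truncated to 9 bits = 48



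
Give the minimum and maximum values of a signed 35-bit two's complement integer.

For 35-bit two's complement:
Minimum: -2^34 = -17179869184
Maximum: 2^34 - 1 = 17179869183



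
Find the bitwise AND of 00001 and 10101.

AND: 1 only when both bits are 1
  00001
& 10101
-------
  00001
Decimal: 1 & 21 = 1



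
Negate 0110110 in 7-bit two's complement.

Original: 0110110
Step 1 - Invert all bits: 1001001
Step 2 - Add 1: 1001010
Verification: 0110110 + 1001010 = 10000000; discarding the end carry (carry out of the top bit) leaves the 7-bit value 0000000, as required for x + (-x)



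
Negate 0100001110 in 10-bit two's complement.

Original: 0100001110
Step 1 - Invert all bits: 1011110001
Step 2 - Add 1: 1011110010
Verification: 0100001110 + 1011110010 = 10000000000; discarding the end carry (carry out of the top bit) leaves the 10-bit value 0000000000, as required for x + (-x)



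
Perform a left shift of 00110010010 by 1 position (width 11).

Original: 00110010010 (decimal 402)
Shift left by 1 position
Append 1 zero on the right
Result: 01100100100 (decimal 804)
Equivalent: 402 << 1 = 402 × 2^1 = 804



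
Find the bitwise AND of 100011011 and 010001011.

AND: 1 only when both bits are 1
  100011011
& 010001011
-----------
  000001011
Decimal: 283 & 139 = 11



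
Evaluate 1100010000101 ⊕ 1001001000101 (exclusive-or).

XOR: 1 when bits differ
  1100010000101
^ 1001001000101
---------------
  0101011000000
Decimal: 6277 ^ 4677 = 2752



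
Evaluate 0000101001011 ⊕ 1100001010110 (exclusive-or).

XOR: 1 when bits differ
  0000101001011
^ 1100001010110
---------------
  1100100011101
Decimal: 331 ^ 6230 = 6429



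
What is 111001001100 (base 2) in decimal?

Sum of powers of 2 for each 1-bit:
2^2 + 2^3 + 2^6 + 2^9 + 2^10 + 2^11
= 4 + 8 + 64 + 512 + 1024 + 2048
= 3660



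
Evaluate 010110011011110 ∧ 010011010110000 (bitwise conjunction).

AND: 1 only when both bits are 1
  010110011011110
& 010011010110000
-----------------
  010010010010000
Decimal: 11486 & 9904 = 9360



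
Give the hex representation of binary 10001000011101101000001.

Group into 4-bit nibbles from right:
  0100 = 4
  0100 = 4
  0011 = 3
  1011 = B
  0100 = 4
  0001 = 1
Result: 443B41

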